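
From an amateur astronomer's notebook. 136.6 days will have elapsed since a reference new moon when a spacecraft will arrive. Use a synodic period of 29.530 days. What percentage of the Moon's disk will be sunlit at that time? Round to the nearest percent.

136.6 d spans 4 complete synodic months (4 × 29.530 = 118.12 d) plus 18.48 d.
The Moon has covered 18.48/29.530 of its cycle, so θ ≈ 360° × 18.48/29.530 = 225.3°.
With cos θ = (-0.704), the lit fraction is (1 − (-0.704))/2 ≈ 0.852, so 85%.

85%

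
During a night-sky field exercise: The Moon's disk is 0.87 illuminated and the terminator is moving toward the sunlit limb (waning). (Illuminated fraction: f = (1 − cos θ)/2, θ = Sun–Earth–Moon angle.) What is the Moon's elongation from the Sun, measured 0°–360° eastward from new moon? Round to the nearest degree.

Invert f = (1 − cos θ)/2 to get cos θ = 1 − 2(0.87) = -0.740, hence θ₀ = arccos -0.740 = 137.7°.
Since the Moon is past full (waning), take the reflex angle: θ = 360° − 137.7° = 222.3°.

222°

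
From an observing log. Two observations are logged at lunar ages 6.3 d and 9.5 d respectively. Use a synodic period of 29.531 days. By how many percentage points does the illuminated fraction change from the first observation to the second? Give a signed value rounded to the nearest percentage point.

+33 percentage points

First observation: θ = 360°·6.3/29.531 = 76.8°, so f = 0.386.
Second observation: θ = 115.8°, f = 0.718.
Δf = 0.718 − 0.386 = +0.332, i.e. +33 pp.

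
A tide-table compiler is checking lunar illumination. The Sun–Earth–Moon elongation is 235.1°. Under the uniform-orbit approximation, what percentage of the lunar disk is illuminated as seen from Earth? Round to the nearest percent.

cos 235.1° = (-0.572), so f = (1 − (-0.572))/2 = 0.786, i.e. 79%.

79%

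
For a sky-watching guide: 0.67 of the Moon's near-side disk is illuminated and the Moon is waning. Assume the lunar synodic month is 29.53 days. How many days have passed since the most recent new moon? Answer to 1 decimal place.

From f = (1 − cos θ)/2: cos θ = 1 − 2×0.67 = -0.340; arccos → 109.9°.
Since the Moon is past full (waning), take the reflex angle: θ = 360° − 109.9° = 250.1°.
That fraction of the synodic month is 250.1/360 × 29.53 d ≈ 20.52 d.

20.5 days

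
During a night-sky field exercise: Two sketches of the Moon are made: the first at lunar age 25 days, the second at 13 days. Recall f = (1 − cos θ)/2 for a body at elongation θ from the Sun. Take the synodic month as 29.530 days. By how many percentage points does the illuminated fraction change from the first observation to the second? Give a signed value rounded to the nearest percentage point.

+75 pp

First observation: θ = 360°·25/29.530 = 304.8°, so f = 0.215.
Second observation: θ = 158.5°, f = 0.965.
Δf = 0.965 − 0.215 = +0.750, i.e. +75 pp.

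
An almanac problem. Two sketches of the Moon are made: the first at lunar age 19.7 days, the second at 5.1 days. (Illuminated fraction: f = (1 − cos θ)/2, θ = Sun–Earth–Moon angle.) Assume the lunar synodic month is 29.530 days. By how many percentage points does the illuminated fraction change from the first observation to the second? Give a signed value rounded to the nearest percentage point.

First observation: θ = 360°·19.7/29.530 = 240.2°, so f = 0.749.
Second observation: θ = 62.2°, f = 0.267.
Δf = 0.267 − 0.749 = -0.482, i.e. -48 pp.

-48 pp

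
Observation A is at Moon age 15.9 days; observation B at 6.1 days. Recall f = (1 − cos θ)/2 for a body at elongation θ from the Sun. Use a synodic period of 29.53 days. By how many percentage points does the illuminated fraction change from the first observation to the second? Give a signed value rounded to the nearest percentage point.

θ₁ = 360° × 15.9/29.53 = 193.8°, f₁ = (1 − cos θ₁)/2 = 0.985.
θ₂ = 360° × 6.1/29.53 = 74.4°, f₂ = (1 − cos θ₂)/2 = 0.365.
Change = f₂ − f₁ = -0.620 → -62 percentage points.

-62 pp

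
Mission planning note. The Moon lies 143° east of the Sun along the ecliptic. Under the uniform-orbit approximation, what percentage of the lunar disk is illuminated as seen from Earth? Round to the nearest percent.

90%

cos 143° = (-0.799), so f = (1 − (-0.799))/2 = 0.899, i.e. 90%.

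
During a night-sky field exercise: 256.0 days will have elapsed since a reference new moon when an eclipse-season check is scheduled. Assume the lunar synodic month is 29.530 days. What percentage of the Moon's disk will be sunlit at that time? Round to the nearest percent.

74%

256.0/29.530 = 8.669 lunations, so 8 complete cycles and 19.76 d into the next.
Elongation θ = 360° × 19.76/29.530 ≈ 240.9°.
Illuminated fraction = (1 − cos 240.9°)/2 = (1 − (-0.486))/2 ≈ 0.743, so 74%.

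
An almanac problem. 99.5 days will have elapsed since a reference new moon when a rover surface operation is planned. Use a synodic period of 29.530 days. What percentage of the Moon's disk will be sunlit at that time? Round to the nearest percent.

99.5/29.530 = 3.369 lunations, so 3 complete cycles and 10.91 d into the next.
Elongation θ = 360° × 10.91/29.530 ≈ 133.0°.
With cos θ = (-0.682), the lit fraction is (1 − (-0.682))/2 ≈ 0.841, so 84%.

84%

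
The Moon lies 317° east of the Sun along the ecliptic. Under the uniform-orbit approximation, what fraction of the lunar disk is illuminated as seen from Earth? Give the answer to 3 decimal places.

0.134

f = (1 − cos 317°)/2 = (1 − 0.731)/2 ≈ 0.134.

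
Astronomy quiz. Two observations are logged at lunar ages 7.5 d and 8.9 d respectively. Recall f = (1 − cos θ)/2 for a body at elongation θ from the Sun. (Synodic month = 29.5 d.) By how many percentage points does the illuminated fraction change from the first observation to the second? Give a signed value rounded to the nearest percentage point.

θ₁ = 360° × 7.5/29.5 = 91.5°, f₁ = (1 − cos θ₁)/2 = 0.513.
θ₂ = 360° × 8.9/29.5 = 108.6°, f₂ = (1 − cos θ₂)/2 = 0.660.
Change = f₂ − f₁ = +0.146 → +15 percentage points.

+15 pp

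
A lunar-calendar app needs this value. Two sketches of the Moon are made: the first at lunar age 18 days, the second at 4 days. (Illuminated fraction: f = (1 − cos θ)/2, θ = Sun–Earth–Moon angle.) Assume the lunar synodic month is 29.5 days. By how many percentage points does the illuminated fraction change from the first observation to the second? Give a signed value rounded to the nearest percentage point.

θ₁ = 360° × 18/29.5 = 219.7°, f₁ = (1 − cos θ₁)/2 = 0.885.
θ₂ = 360° × 4/29.5 = 48.8°, f₂ = (1 − cos θ₂)/2 = 0.171.
Change = f₂ − f₁ = -0.714 → -71 percentage points.

-71 percentage points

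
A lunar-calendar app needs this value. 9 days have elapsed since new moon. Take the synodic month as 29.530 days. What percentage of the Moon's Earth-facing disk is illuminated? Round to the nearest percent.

The Moon has covered 9/29.530 of its cycle, so θ ≈ 360° × 9/29.530 = 109.7°.
Illuminated fraction = (1 − cos 109.7°)/2 = (1 − (-0.337))/2 ≈ 0.669, so 67%.

67%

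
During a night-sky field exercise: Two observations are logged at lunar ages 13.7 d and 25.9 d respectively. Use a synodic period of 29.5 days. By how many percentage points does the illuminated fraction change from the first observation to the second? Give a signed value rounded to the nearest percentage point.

First observation: θ = 360°·13.7/29.5 = 167.2°, so f = 0.988.
Second observation: θ = 316.1°, f = 0.140.
Δf = 0.140 − 0.988 = -0.848, i.e. -85 pp.

-85 percentage points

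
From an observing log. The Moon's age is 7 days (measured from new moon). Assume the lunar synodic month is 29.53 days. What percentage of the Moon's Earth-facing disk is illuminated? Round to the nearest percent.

46%

The Moon has covered 7/29.53 of its cycle, so θ ≈ 360° × 7/29.53 = 85.3°.
Illuminated fraction = (1 − cos 85.3°)/2 = (1 − 0.081)/2 ≈ 0.459, so 46%.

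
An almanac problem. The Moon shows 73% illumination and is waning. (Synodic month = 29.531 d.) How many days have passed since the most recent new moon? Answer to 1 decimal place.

19.9 days

From f = (1 − cos θ)/2: cos θ = 1 − 2×0.73 = -0.460; arccos → 117.4°.
Since the Moon is past full (waning), take the reflex angle: θ = 360° − 117.4° = 242.6°.
That fraction of the synodic month is 242.6/360 × 29.531 d ≈ 19.90 d.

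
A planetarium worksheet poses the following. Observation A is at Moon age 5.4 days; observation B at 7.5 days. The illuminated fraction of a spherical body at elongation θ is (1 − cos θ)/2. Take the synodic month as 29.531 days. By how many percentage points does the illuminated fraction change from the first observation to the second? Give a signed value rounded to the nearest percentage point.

+22 pp

First observation: θ = 360°·5.4/29.531 = 65.8°, so f = 0.295.
Second observation: θ = 91.4°, f = 0.512.
Δf = 0.512 − 0.295 = +0.217, i.e. +22 pp.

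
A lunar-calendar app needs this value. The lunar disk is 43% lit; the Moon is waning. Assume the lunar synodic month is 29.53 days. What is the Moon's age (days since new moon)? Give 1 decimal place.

22.8 days

From f = (1 − cos θ)/2: cos θ = 1 − 2×0.43 = 0.140; arccos → 82.0°.
A waning Moon lies in 180°–360°, so θ = 360° − 82.0° = 278.0°.
At 360°/29.53 d per day, 278.0° corresponds to 22.81 days.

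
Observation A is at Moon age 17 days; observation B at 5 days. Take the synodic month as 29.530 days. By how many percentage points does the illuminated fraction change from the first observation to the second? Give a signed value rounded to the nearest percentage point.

-69 percentage points

θ₁ = 360° × 17/29.530 = 207.2°, f₁ = (1 − cos θ₁)/2 = 0.945.
θ₂ = 360° × 5/29.530 = 61.0°, f₂ = (1 − cos θ₂)/2 = 0.257.
Change = f₂ − f₁ = -0.687 → -69 percentage points.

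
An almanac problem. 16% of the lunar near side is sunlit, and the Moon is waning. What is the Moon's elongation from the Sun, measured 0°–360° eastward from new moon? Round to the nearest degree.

Invert f = (1 − cos θ)/2 to get cos θ = 1 − 2(0.16) = 0.680, hence θ₀ = arccos 0.680 = 47.2°.
Since the Moon is past full (waning), take the reflex angle: θ = 360° − 47.2° = 312.8°.

313°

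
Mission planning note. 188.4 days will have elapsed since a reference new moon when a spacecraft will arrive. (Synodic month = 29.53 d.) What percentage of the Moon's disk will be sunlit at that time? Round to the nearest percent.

Reduce mod P: 188.4 − 6×29.53 = 11.22 d into the current lunation.
Phase angle: θ = 360°·(11.22 d)/(29.53 d) = 136.8°.
With cos θ = (-0.729), the lit fraction is (1 − (-0.729))/2 ≈ 0.864, so 86%.

86%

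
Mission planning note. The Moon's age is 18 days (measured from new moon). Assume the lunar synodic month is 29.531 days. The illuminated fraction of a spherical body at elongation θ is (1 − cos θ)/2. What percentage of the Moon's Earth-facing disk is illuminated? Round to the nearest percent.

89%

The Moon has covered 18/29.531 of its cycle, so θ ≈ 360° × 18/29.531 = 219.4°.
cos 219.4° = (-0.772), so f = (1 − (-0.772))/2 = 0.886, so 89%.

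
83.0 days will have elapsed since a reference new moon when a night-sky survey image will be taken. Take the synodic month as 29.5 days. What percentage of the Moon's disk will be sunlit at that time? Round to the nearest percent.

31%

Reduce mod P: 83.0 − 2×29.5 = 24.00 d into the current lunation.
Elongation θ = 360° × 24.00/29.5 ≈ 292.9°.
cos 292.9° = 0.389, so f = (1 − 0.389)/2 = 0.306, so 31%.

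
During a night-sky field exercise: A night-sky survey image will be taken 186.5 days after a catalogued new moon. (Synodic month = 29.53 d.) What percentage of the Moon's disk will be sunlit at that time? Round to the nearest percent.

186.5 d spans 6 complete synodic months (6 × 29.53 = 177.18 d) plus 9.32 d.
Elongation θ = 360° × 9.32/29.53 ≈ 113.6°.
cos 113.6° = (-0.401), so f = (1 − (-0.401))/2 = 0.700, so 70%.

70%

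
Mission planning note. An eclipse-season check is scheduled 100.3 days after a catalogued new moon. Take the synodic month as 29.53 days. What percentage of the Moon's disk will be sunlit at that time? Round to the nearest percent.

90%

100.3 d spans 3 complete synodic months (3 × 29.53 = 88.59 d) plus 11.71 d.
Phase angle: θ = 360°·(11.71 d)/(29.53 d) = 142.8°.
With cos θ = (-0.796), the lit fraction is (1 − (-0.796))/2 ≈ 0.898, so 90%.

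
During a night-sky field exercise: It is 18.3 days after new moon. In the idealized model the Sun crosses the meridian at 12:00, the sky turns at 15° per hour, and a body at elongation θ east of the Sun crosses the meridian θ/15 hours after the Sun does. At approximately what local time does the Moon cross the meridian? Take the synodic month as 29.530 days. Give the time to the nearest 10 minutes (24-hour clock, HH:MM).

Elongation θ = 360° × 18.3/29.530 ≈ 223.1°.
At 15° of sky rotation per hour, 223.1° corresponds to a 14.87 h lag.
12:00 + 14.873 h ≈ 02:52 → 02:50 to the nearest ten minutes.

02:50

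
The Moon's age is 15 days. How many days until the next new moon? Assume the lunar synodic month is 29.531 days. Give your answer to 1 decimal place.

14.5 days

The next new moon completes the synodic month: 29.531 − 15 = 14.531 days.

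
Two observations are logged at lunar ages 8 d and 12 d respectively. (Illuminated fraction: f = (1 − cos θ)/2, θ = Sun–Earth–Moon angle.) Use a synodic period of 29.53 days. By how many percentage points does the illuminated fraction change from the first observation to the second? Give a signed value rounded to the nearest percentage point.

θ₁ = 360° × 8/29.53 = 97.5°, f₁ = (1 − cos θ₁)/2 = 0.566.
θ₂ = 360° × 12/29.53 = 146.3°, f₂ = (1 − cos θ₂)/2 = 0.916.
Change = f₂ − f₁ = +0.350 → +35 percentage points.

+35 pp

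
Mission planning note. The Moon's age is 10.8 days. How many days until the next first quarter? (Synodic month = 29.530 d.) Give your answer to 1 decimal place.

26.1 days

First quarter occurs at elongation 90°, i.e. at age 29.530 × 90/360 = 7.383 d.
This lunation's first quarter (7.383 d) has passed, so add one period: 36.913 − 10.8 = 26.113 days.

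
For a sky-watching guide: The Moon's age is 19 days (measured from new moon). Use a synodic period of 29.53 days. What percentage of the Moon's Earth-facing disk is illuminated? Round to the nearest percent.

81%

Phase angle: θ = 360°·(19 d)/(29.53 d) = 231.6°.
With cos θ = (-0.621), the lit fraction is (1 − (-0.621))/2 ≈ 0.810, so 81%.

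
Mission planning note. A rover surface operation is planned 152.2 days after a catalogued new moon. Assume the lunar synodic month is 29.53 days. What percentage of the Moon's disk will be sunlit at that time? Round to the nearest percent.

22%

152.2 d spans 5 complete synodic months (5 × 29.53 = 147.65 d) plus 4.55 d.
Phase angle: θ = 360°·(4.55 d)/(29.53 d) = 55.5°.
cos 55.5° = 0.567, so f = (1 − 0.567)/2 = 0.217, so 22%.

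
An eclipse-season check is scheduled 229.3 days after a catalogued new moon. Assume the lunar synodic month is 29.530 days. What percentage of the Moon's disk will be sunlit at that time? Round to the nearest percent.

229.3 d spans 7 complete synodic months (7 × 29.530 = 206.71 d) plus 22.59 d.
Phase angle: θ = 360°·(22.59 d)/(29.530 d) = 275.4°.
Illuminated fraction = (1 − cos 275.4°)/2 = (1 − 0.094)/2 ≈ 0.453, so 45%.

45%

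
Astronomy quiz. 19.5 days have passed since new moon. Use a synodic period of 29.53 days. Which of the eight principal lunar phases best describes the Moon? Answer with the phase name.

At 19.5/29.53 of the cycle, θ ≈ 238° — the waning gibbous range.

waning gibbous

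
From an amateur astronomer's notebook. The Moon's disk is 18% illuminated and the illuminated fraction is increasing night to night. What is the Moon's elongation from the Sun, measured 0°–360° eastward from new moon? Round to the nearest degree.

50°

cos θ = 1 − 2f = 0.640, giving a principal value of 50.2°.
Waxing ⇒ before full, so θ = 50.2°.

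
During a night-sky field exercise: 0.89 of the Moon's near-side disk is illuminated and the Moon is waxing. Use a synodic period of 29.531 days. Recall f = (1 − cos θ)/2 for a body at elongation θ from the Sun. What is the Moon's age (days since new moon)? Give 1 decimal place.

Invert f = (1 − cos θ)/2 to get cos θ = 1 − 2(0.89) = -0.780, hence θ₀ = arccos -0.780 = 141.3°.
The Moon is waxing (0°–180°), so θ = 141.3° directly.
At 360°/29.531 d per day, 141.3° corresponds to 11.59 days.

11.6 days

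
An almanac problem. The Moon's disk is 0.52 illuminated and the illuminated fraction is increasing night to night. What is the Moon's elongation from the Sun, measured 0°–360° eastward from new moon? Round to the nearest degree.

92°

Invert f = (1 − cos θ)/2 to get cos θ = 1 − 2(0.52) = -0.040, hence θ₀ = arccos -0.040 = 92.3°.
The Moon is waxing (0°–180°), so θ = 92.3° directly.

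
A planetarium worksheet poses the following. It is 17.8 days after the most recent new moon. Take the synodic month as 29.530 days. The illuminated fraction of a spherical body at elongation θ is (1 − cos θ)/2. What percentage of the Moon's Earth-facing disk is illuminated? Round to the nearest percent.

90%

Elongation θ = 360° × 17.8/29.530 ≈ 217.0°.
cos 217.0° = (-0.799), so f = (1 − (-0.799))/2 = 0.899, so 90%.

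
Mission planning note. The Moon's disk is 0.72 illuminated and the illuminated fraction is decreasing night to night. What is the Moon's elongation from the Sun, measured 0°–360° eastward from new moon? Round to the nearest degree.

244°

Invert f = (1 − cos θ)/2 to get cos θ = 1 − 2(0.72) = -0.440, hence θ₀ = arccos -0.440 = 116.1°.
A waning Moon lies in 180°–360°, so θ = 360° − 116.1° = 243.9°.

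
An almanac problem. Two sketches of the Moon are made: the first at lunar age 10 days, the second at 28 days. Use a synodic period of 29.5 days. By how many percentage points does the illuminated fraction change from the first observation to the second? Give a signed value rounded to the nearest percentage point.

First observation: θ = 360°·10/29.5 = 122.0°, so f = 0.765.
Second observation: θ = 341.7°, f = 0.025.
Δf = 0.025 − 0.765 = -0.740, i.e. -74 pp.

-74 pp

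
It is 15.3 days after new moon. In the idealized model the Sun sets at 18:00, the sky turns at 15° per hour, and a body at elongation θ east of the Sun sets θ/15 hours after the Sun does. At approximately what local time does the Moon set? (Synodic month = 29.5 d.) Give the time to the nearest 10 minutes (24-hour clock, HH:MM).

The Moon has covered 15.3/29.5 of its cycle, so θ ≈ 360° × 15.3/29.5 = 186.7°.
At 15° of sky rotation per hour, 186.7° corresponds to a 12.45 h lag.
18:00 + 12.447 h ≈ 06:27 → 06:30 to the nearest ten minutes.

06:30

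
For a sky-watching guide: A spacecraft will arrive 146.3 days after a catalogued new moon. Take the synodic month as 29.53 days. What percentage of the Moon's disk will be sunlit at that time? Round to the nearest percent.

146.3 d spans 4 complete synodic months (4 × 29.53 = 118.12 d) plus 28.18 d.
Elongation θ = 360° × 28.18/29.53 ≈ 343.5°.
With cos θ = 0.959, the lit fraction is (1 − 0.959)/2 ≈ 0.020, so 2%.

2%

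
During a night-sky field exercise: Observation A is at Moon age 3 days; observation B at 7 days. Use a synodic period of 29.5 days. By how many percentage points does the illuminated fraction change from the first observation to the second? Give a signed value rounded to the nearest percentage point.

+36 percentage points

First observation: θ = 360°·3/29.5 = 36.6°, so f = 0.099.
Second observation: θ = 85.4°, f = 0.460.
Δf = 0.460 − 0.099 = +0.361, i.e. +36 pp.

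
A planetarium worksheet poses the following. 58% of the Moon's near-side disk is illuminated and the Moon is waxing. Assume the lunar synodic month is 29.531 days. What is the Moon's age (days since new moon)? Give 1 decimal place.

8.1 days

cos θ = 1 − 2f = -0.160, giving a principal value of 99.2°.
The Moon is waxing (0°–180°), so θ = 99.2° directly.
At 360°/29.531 d per day, 99.2° corresponds to 8.14 days.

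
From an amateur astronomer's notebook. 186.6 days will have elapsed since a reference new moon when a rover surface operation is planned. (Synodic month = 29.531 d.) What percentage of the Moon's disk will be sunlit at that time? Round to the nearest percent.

71%

186.6 d spans 6 complete synodic months (6 × 29.531 = 177.19 d) plus 9.41 d.
Elongation θ = 360° × 9.41/29.531 ≈ 114.8°.
Illuminated fraction = (1 − cos 114.8°)/2 = (1 − (-0.419))/2 ≈ 0.709, so 71%.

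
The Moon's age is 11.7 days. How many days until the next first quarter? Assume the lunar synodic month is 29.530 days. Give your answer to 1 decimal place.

25.2 days

First quarter is 0.25 of the way through the cycle: age 0.25 × 29.530 = 7.383 d.
Already past this cycle's first quarter; the next is at 7.383 + 29.530 = 36.913 d, so 36.913 − 11.7 = 25.213 days.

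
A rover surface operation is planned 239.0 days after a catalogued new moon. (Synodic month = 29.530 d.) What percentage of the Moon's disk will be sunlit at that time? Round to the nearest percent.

Reduce mod P: 239.0 − 8×29.530 = 2.76 d into the current lunation.
The Moon has covered 2.76/29.530 of its cycle, so θ ≈ 360° × 2.76/29.530 = 33.6°.
Illuminated fraction = (1 − cos 33.6°)/2 = (1 − 0.832)/2 ≈ 0.084, so 8%.

8%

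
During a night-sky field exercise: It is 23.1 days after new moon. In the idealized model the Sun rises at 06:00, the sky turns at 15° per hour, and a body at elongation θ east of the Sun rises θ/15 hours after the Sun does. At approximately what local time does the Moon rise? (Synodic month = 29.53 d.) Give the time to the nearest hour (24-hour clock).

01:00

Phase angle: θ = 360°·(23.1 d)/(29.53 d) = 281.6°.
The Moon trails the Sun by θ/15 = 281.6/15 ≈ 18.77 hours.
06:00 + 18.77 h ≈ 00:46 → 01:00 to the nearest hour.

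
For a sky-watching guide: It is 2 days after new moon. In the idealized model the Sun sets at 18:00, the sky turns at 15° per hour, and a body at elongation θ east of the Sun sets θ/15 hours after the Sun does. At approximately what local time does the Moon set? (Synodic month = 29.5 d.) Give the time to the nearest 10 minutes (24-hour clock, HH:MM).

Phase angle: θ = 360°·(2 d)/(29.5 d) = 24.4°.
The Moon trails the Sun by θ/15 = 24.4/15 ≈ 1.63 hours.
18:00 + 1.627 h ≈ 19:38 → 19:40 to the nearest ten minutes.

19:40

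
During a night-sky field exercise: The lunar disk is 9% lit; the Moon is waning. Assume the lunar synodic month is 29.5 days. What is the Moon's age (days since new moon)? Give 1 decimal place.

26.6 days

From f = (1 − cos θ)/2: cos θ = 1 − 2×0.09 = 0.820; arccos → 34.9°.
Waning ⇒ past full, so θ = 360° − 34.9° = 325.1°.
Age = 29.5 × 325.1°/360° ≈ 26.64 days.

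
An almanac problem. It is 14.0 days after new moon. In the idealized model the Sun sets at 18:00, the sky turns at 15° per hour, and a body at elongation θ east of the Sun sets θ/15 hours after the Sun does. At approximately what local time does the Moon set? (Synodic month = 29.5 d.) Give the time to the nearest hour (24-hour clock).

The Moon has covered 14.0/29.5 of its cycle, so θ ≈ 360° × 14.0/29.5 = 170.8°.
At 15° of sky rotation per hour, 170.8° corresponds to a 11.39 h lag.
18:00 + 11.39 h ≈ 05:23 → 05:00 to the nearest hour.

05:00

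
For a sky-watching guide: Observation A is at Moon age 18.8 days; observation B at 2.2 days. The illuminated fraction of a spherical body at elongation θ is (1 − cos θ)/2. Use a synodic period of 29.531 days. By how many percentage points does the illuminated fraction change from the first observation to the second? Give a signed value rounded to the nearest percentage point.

First observation: θ = 360°·18.8/29.531 = 229.2°, so f = 0.827.
Second observation: θ = 26.8°, f = 0.054.
Δf = 0.054 − 0.827 = -0.773, i.e. -77 pp.

-77 percentage points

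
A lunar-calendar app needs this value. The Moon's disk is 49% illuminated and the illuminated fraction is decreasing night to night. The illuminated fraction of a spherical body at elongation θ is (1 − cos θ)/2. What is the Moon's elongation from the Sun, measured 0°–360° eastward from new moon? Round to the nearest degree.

271°

From f = (1 − cos θ)/2: cos θ = 1 − 2×0.49 = 0.020; arccos → 88.9°.
Since the Moon is past full (waning), take the reflex angle: θ = 360° − 88.9° = 271.1°.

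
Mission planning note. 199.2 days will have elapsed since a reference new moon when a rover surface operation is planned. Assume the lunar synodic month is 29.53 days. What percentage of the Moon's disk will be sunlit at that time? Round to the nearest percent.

51%

199.2 d spans 6 complete synodic months (6 × 29.53 = 177.18 d) plus 22.02 d.
Elongation θ = 360° × 22.02/29.53 ≈ 268.4°.
With cos θ = (-0.027), the lit fraction is (1 − (-0.027))/2 ≈ 0.514, so 51%.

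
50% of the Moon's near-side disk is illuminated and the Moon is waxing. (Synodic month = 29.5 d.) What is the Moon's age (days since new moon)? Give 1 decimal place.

7.4 days

From f = (1 − cos θ)/2: cos θ = 1 − 2×0.50 = 0.000; arccos → 90.0°.
Waxing ⇒ before full, so θ = 90.0°.
Age = 29.5 × 90.0°/360° ≈ 7.38 days.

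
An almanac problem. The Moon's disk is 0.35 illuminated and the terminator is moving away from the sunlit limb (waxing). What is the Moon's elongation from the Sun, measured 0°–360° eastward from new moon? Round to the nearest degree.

From f = (1 − cos θ)/2: cos θ = 1 − 2×0.35 = 0.300; arccos → 72.5°.
Before full moon the principal value applies: θ = 72.5°.

73°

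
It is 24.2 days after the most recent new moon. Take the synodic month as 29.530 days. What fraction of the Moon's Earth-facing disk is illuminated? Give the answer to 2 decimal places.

The Moon has covered 24.2/29.530 of its cycle, so θ ≈ 360° × 24.2/29.530 = 295.0°.
With cos θ = 0.423, the lit fraction is (1 − 0.423)/2 ≈ 0.289.

0.29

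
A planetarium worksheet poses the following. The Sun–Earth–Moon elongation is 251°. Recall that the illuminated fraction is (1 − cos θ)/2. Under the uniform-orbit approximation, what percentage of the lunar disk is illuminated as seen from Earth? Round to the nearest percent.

66%

Half-versine of 251°: (1 − (-0.326))/2 = 0.663, i.e. 66%.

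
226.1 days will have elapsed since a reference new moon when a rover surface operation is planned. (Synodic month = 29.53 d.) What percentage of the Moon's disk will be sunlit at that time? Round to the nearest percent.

78%

226.1/29.53 = 7.657 lunations, so 7 complete cycles and 19.39 d into the next.
The Moon has covered 19.39/29.53 of its cycle, so θ ≈ 360° × 19.39/29.53 = 236.4°.
Illuminated fraction = (1 − cos 236.4°)/2 = (1 − (-0.554))/2 ≈ 0.777, so 78%.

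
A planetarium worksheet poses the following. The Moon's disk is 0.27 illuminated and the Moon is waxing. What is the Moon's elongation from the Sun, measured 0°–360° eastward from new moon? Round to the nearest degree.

cos θ = 1 − 2f = 0.460, giving a principal value of 62.6°.
Waxing ⇒ before full, so θ = 62.6°.

63°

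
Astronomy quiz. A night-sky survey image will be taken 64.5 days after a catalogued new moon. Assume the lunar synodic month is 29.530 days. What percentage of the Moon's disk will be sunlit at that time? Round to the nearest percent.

30%

Reduce mod P: 64.5 − 2×29.530 = 5.44 d into the current lunation.
Phase angle: θ = 360°·(5.44 d)/(29.530 d) = 66.3°.
With cos θ = 0.402, the lit fraction is (1 − 0.402)/2 ≈ 0.299, so 30%.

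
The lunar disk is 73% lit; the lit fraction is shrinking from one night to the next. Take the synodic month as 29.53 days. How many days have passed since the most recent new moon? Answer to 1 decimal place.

Invert f = (1 − cos θ)/2 to get cos θ = 1 − 2(0.73) = -0.460, hence θ₀ = arccos -0.460 = 117.4°.
Waning ⇒ past full, so θ = 360° − 117.4° = 242.6°.
That fraction of the synodic month is 242.6/360 × 29.53 d ≈ 19.90 d.

19.9 days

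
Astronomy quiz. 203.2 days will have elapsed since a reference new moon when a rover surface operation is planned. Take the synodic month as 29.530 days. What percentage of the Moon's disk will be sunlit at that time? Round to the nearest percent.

13%

203.2/29.530 = 6.881 lunations, so 6 complete cycles and 26.02 d into the next.
The Moon has covered 26.02/29.530 of its cycle, so θ ≈ 360° × 26.02/29.530 = 317.2°.
cos 317.2° = 0.734, so f = (1 − 0.734)/2 = 0.133, so 13%.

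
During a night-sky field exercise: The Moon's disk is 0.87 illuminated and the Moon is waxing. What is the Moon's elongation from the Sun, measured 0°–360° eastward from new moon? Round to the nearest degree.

138°

cos θ = 1 − 2f = -0.740, giving a principal value of 137.7°.
The Moon is waxing (0°–180°), so θ = 137.7° directly.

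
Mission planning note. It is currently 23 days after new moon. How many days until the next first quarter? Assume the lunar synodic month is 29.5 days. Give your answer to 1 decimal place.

First quarter occurs at elongation 90°, i.e. at age 29.5 × 90/360 = 7.375 d.
This lunation's first quarter (7.375 d) has passed, so add one period: 36.875 − 23 = 13.875 days.

13.9 days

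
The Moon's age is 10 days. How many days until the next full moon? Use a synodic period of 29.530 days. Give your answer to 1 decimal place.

Full moon is 0.5 of the way through the cycle: age 0.5 × 29.530 = 14.765 d.
So 4.765 days remain (14.765 − 10).

4.8 days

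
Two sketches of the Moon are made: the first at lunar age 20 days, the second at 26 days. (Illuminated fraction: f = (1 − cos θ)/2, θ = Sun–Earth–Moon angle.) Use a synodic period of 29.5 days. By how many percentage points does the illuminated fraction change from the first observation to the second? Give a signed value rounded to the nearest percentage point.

-59 pp

First observation: θ = 360°·20/29.5 = 244.1°, so f = 0.719.
Second observation: θ = 317.3°, f = 0.133.
Δf = 0.133 − 0.719 = -0.586, i.e. -59 pp.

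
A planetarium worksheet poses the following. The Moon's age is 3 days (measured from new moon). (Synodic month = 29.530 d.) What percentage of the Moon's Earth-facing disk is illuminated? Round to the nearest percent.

10%

Phase angle: θ = 360°·(3 d)/(29.530 d) = 36.6°.
cos 36.6° = 0.803, so f = (1 − 0.803)/2 = 0.098, so 10%.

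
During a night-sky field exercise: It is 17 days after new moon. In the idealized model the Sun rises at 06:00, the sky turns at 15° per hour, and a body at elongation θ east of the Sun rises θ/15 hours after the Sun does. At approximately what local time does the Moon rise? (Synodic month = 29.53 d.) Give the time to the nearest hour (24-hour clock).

20:00

Elongation θ = 360° × 17/29.53 ≈ 207.2°.
Delay after the Sun = 207.2° / (15°/h) ≈ 13.82 h.
06:00 + 13.82 h ≈ 19:49 → 20:00 to the nearest hour.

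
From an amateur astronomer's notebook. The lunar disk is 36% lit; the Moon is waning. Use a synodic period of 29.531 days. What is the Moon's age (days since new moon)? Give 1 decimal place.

cos θ = 1 − 2f = 0.280, giving a principal value of 73.7°.
Waning ⇒ past full, so θ = 360° − 73.7° = 286.3°.
At 360°/29.531 d per day, 286.3° corresponds to 23.48 days.

23.5 days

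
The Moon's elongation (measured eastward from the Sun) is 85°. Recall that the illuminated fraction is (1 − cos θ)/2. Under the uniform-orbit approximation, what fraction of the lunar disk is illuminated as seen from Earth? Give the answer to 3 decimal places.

f = (1 − cos 85°)/2 = (1 − 0.087)/2 ≈ 0.456.

0.456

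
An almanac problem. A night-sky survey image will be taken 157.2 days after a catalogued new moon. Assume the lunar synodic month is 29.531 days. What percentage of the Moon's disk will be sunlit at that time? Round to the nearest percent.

72%

157.2/29.531 = 5.323 lunations, so 5 complete cycles and 9.54 d into the next.
Phase angle: θ = 360°·(9.54 d)/(29.531 d) = 116.4°.
With cos θ = (-0.444), the lit fraction is (1 − (-0.444))/2 ≈ 0.722, so 72%.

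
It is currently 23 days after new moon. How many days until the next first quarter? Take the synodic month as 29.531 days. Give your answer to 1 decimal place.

13.9 days

First quarter is 0.25 of the way through the cycle: age 0.25 × 29.531 = 7.383 d.
This lunation's first quarter (7.383 d) has passed, so add one period: 36.914 − 23 = 13.914 days.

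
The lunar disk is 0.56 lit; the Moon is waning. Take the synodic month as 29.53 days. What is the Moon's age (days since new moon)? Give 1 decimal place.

21.6 days

cos θ = 1 − 2f = -0.120, giving a principal value of 96.9°.
Waning ⇒ past full, so θ = 360° − 96.9° = 263.1°.
At 360°/29.53 d per day, 263.1° corresponds to 21.58 days.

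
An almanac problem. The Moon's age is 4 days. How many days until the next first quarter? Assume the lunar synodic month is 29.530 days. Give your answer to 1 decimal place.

First quarter is 0.25 of the way through the cycle: age 0.25 × 29.530 = 7.383 d.
So 3.383 days remain (7.383 − 4).

3.4 days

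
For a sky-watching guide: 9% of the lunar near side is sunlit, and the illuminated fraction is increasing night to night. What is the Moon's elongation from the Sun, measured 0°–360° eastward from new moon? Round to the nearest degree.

35°

From f = (1 − cos θ)/2: cos θ = 1 − 2×0.09 = 0.820; arccos → 34.9°.
The Moon is waxing (0°–180°), so θ = 34.9° directly.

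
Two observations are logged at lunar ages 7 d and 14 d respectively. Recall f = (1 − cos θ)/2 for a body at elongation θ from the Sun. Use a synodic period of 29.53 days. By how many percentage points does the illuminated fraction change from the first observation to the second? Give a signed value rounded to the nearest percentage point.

First observation: θ = 360°·7/29.53 = 85.3°, so f = 0.459.
Second observation: θ = 170.7°, f = 0.993.
Δf = 0.993 − 0.459 = +0.534, i.e. +53 pp.

+53 percentage points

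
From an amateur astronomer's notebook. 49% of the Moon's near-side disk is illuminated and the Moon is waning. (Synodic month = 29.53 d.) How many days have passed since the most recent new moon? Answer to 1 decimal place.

22.2 days

Invert f = (1 − cos θ)/2 to get cos θ = 1 − 2(0.49) = 0.020, hence θ₀ = arccos 0.020 = 88.9°.
Waning ⇒ past full, so θ = 360° − 88.9° = 271.1°.
That fraction of the synodic month is 271.1/360 × 29.53 d ≈ 22.24 d.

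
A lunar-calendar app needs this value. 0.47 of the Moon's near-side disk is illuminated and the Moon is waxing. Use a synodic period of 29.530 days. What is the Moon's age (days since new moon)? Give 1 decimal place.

Invert f = (1 − cos θ)/2 to get cos θ = 1 − 2(0.47) = 0.060, hence θ₀ = arccos 0.060 = 86.6°.
Waxing ⇒ before full, so θ = 86.6°.
Age = 29.530 × 86.6°/360° ≈ 7.10 days.

7.1 days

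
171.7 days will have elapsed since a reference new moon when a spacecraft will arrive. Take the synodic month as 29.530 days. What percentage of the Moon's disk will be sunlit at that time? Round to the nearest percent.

171.7/29.530 = 5.814 lunations, so 5 complete cycles and 24.05 d into the next.
The Moon has covered 24.05/29.530 of its cycle, so θ ≈ 360° × 24.05/29.530 = 293.2°.
Illuminated fraction = (1 − cos 293.2°)/2 = (1 − 0.394)/2 ≈ 0.303, so 30%.

30%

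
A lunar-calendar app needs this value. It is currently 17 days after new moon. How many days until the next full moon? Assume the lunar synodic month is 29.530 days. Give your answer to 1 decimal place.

Full moon is 0.5 of the way through the cycle: age 0.5 × 29.530 = 14.765 d.
This lunation's full moon (14.765 d) has passed, so add one period: 44.295 − 17 = 27.295 days.

27.3 days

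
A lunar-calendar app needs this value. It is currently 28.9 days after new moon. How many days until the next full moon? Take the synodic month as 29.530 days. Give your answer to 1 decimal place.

15.4 days

Full moon occurs at elongation 180°, i.e. at age 29.530 × 180/360 = 14.765 d.
This lunation's full moon (14.765 d) has passed, so add one period: 44.295 − 28.9 = 15.395 days.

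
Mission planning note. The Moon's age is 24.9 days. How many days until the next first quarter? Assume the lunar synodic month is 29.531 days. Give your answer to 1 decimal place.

First quarter is 0.25 of the way through the cycle: age 0.25 × 29.531 = 7.383 d.
This lunation's first quarter (7.383 d) has passed, so add one period: 36.914 − 24.9 = 12.014 days.

12.0 days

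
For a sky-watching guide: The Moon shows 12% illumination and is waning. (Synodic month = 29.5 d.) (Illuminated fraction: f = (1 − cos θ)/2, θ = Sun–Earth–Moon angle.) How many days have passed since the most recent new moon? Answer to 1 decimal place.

26.2 days

From f = (1 − cos θ)/2: cos θ = 1 − 2×0.12 = 0.760; arccos → 40.5°.
Waning ⇒ past full, so θ = 360° − 40.5° = 319.5°.
At 360°/29.5 d per day, 319.5° corresponds to 26.18 days.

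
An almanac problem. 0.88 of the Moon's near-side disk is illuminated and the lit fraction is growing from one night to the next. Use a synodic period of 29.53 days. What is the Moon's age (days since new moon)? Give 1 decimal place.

11.4 days

Invert f = (1 − cos θ)/2 to get cos θ = 1 − 2(0.88) = -0.760, hence θ₀ = arccos -0.760 = 139.5°.
Before full moon the principal value applies: θ = 139.5°.
At 360°/29.53 d per day, 139.5° corresponds to 11.44 days.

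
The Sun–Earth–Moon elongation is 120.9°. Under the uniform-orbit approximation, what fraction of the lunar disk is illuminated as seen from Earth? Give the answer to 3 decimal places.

f = (1 − cos 120.9°)/2 = (1 − (-0.514))/2 ≈ 0.757.

0.757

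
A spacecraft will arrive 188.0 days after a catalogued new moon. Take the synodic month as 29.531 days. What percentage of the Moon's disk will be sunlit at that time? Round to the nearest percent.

Reduce mod P: 188.0 − 6×29.531 = 10.81 d into the current lunation.
Phase angle: θ = 360°·(10.81 d)/(29.531 d) = 131.8°.
cos 131.8° = (-0.667), so f = (1 − (-0.667))/2 = 0.833, so 83%.

83%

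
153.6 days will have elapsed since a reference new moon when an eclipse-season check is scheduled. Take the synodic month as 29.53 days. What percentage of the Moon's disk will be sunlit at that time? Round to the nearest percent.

153.6/29.53 = 5.201 lunations, so 5 complete cycles and 5.95 d into the next.
The Moon has covered 5.95/29.53 of its cycle, so θ ≈ 360° × 5.95/29.53 = 72.5°.
cos 72.5° = 0.300, so f = (1 − 0.300)/2 = 0.350, so 35%.

35%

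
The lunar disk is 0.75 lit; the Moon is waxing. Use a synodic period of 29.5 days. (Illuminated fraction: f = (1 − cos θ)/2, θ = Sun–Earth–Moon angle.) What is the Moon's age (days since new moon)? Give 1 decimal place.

9.8 days

From f = (1 − cos θ)/2: cos θ = 1 − 2×0.75 = -0.500; arccos → 120.0°.
Before full moon the principal value applies: θ = 120.0°.
At 360°/29.5 d per day, 120.0° corresponds to 9.83 days.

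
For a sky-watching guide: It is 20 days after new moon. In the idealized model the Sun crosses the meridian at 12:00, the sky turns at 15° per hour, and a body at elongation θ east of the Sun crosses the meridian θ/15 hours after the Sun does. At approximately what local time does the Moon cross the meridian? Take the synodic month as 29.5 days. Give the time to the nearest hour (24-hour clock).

04:00

The Moon has covered 20/29.5 of its cycle, so θ ≈ 360° × 20/29.5 = 244.1°.
At 15° of sky rotation per hour, 244.1° corresponds to a 16.27 h lag.
12:00 + 16.27 h ≈ 04:16 → 04:00 to the nearest hour.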